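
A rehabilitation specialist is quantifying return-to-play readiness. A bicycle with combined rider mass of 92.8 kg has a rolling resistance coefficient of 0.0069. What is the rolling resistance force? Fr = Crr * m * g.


Fr = 0.0069 * 92.8 * 9.81
= 0.64032 * 9.81
= 6.282 N

6.282 N


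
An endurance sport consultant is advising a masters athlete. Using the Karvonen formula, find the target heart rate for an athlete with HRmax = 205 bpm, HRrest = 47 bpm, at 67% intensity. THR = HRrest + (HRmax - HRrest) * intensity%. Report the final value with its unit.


HRR = 205 - 47 = 158
THR = 47 + 158 * 0.67
= 47 + 105.86
= 152.86 bpm

152.86 bpm


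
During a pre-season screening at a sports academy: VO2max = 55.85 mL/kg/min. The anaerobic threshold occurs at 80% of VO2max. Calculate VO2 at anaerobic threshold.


AT fraction = 80 / 100 = 0.8
AT VO2 = 55.85 * 0.8
= 44.68 mL/kg/min

44.68 mL/kg/min


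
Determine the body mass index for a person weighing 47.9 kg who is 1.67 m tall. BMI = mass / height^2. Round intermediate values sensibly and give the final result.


BMI = mass / height^2
= 47.9 / 1.67^2
= 47.9 / 2.7889
= 17.18 kg/m^2

17.18 kg/m^2


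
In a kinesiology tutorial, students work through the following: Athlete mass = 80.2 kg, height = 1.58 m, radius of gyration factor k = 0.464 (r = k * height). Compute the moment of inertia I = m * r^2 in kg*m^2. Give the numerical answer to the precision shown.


r = k * height = 0.464 * 1.58 = 0.73312 m
r^2 = 0.73312^2 = 0.537465
I = 80.2 * 0.537465 = 43.105 kg*m^2

43.105 kg*m^2


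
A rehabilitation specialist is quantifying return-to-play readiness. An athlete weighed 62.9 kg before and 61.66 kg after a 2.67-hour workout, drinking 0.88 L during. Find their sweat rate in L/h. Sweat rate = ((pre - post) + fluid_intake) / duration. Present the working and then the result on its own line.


Body mass change = 1.24 kg
Total sweat loss = 1.24 + 0.88 = 2.12 L
Rate = 2.12 / 2.67 = 0.794 L/h

0.794 L/h


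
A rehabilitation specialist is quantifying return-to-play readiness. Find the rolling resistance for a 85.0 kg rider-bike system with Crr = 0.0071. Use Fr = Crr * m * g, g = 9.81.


m * g = 85.0 * 9.81 = 833.85 N
Fr = 0.0071 * 833.85 = 5.92 N

5.92 N


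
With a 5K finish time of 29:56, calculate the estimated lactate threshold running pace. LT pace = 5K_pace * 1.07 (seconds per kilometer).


Race duration = 1796 s for 5 km
Average pace = 1796 / 5 = 359.2 s/km
LT pace = 359.2 * 1.07
= 384.34 s/km

384.34 s/km


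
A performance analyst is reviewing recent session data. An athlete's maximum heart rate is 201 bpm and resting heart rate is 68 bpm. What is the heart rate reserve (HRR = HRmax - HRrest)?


HRR = HRmax - HRrest
= 201 - 68
= 133 bpm

133 bpm


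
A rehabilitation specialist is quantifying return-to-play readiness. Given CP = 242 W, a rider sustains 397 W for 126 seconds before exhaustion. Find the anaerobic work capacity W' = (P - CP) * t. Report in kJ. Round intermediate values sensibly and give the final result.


Excess power = 397 - 242 = 155 W
Work above CP = 155 * 126 = 19530 J
W' = 19.53 kJ

19.53 kJ


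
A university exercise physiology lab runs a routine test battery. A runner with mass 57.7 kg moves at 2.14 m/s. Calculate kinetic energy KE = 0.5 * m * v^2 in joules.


v^2 = 2.14^2 = 4.5796
KE = 0.5 * 57.7 * 4.5796
= 132.12 J

132.12 J


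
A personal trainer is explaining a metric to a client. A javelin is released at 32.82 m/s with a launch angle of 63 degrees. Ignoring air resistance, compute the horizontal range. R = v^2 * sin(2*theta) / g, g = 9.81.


Launch speed squared = 1077.1524
sin(2 * 63 deg) = 0.809017
Range = 1077.1524 * 0.809017 / 9.81
= 88.831 m

88.831 m


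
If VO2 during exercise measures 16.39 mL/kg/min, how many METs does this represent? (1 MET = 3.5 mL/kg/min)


METs = VO2 / 3.5 = 16.39 / 3.5 = 4.68

4.68 METs


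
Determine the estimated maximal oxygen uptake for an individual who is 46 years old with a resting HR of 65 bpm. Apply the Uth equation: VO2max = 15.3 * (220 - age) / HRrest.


HRmax = 220 - 46 = 174
VO2max = 15.3 * (174 / 65)
= 15.3 * 2.6769
= 40.96 mL/kg/min

40.96 mL/kg/min


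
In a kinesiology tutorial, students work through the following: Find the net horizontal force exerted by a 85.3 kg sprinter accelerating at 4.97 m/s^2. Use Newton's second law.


Newton's second law: F = m * a
F = 85.3 * 4.97 = 423.94 N

423.94 N


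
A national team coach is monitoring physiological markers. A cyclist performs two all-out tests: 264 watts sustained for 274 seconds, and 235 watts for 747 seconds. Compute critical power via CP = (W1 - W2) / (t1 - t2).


W1 = P1 * t1 = 264 * 274 = 72336 J
W2 = P2 * t2 = 235 * 747 = 175545 J
CP = (72336 - 175545) / (274 - 747)
= 218.2 W

218.2 W


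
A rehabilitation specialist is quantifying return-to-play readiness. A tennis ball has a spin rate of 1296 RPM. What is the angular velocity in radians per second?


Convert RPM to rad/s: multiply by 2*pi and divide by 60
omega = 1296 * 2 * pi / 60
= 135.717 rad/s

135.717 rad/s


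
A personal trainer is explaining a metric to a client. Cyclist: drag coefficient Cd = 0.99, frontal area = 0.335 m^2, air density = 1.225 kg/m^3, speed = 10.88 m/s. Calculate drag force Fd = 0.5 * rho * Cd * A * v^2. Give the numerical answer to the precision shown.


v^2 = 10.88^2 = 118.3744
Fd = 0.5 * 1.225 * 0.99 * 0.335 * 118.3744
= 24.046 N

24.046 N


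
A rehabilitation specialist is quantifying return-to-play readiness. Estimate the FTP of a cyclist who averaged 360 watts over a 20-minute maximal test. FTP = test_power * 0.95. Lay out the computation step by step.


FTP = 360 * 0.95 = 342.0 W

342.0 W


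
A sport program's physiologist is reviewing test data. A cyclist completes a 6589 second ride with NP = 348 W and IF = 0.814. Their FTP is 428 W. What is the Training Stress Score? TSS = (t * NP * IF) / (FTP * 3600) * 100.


t * NP * IF = 6589 * 348 * 0.814 = 1866479.208
FTP * 3600 = 1540800
TSS = (1866479.208 / 1540800) * 100 = 121.14

121.14 TSS


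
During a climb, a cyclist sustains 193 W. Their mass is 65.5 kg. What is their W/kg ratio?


Power-to-weight = 193 W / 65.5 kg
= 2.947 W/kg

2.947 W/kg


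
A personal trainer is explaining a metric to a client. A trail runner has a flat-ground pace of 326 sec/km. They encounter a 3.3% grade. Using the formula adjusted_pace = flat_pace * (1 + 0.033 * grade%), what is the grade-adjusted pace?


Grade factor = 1 + 0.033 * 3.3 = 1.1089
Adjusted = 326 * 1.1089 = 361.5 sec/km

361.5 s/km


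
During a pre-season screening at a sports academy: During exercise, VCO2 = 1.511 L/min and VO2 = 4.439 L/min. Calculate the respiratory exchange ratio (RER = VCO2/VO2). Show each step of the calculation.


RER = VCO2 / VO2
= 1.511 / 4.439
= 0.3404

0.3404


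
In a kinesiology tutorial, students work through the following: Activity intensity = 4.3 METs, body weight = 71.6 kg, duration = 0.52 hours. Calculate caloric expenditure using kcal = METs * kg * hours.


kcal = 4.3 * 71.6 * 0.52
= 307.88 * 0.52
= 160.1 kcal

160.1 kcal


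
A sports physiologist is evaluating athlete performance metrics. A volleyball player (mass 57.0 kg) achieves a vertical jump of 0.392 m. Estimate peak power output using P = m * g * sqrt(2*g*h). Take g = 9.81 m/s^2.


2 * g * h = 2 * 9.81 * 0.392 = 7.69104
sqrt(7.69104) = 2.773272 m/s
P = 57.0 * 9.81 * 2.773272 = 1550.73 W

1550.73 W


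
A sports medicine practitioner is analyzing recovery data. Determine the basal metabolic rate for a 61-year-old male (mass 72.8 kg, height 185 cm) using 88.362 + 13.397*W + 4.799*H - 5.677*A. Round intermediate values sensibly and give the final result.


BMR = 88.362 + 13.397*72.8 + 4.799*185 - 5.677*61
= 1605.18 kcal/day

1605.18 kcal/day


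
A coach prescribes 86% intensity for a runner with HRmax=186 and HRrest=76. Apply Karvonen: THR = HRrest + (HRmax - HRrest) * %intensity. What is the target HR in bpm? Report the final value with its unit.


Heart rate reserve = 186 - 76 = 110
Intensity fraction = 86 / 100 = 0.86
THR = 76 + 110 * 0.86 = 170.6 bpm

170.6 bpm


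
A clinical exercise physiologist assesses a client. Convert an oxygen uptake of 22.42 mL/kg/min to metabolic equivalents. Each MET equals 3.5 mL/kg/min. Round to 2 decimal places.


One MET = 3.5 mL/kg/min
Number of METs = 22.42 / 3.5
= 6.41 METs

6.41 METs


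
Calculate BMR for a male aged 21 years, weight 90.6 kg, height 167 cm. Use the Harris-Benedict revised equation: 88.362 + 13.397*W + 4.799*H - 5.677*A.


Substituting values:
W term = 13.397 * 90.6 = 1213.7682
H term = 4.799 * 167 = 801.433
A term = 5.677 * 21 = 119.217
BMR = 1984.35 kcal/day

1984.35 kcal/day


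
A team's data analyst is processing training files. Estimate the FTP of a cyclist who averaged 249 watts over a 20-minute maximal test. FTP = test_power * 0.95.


FTP = 249 * 0.95 = 236.55 W

236.55 W


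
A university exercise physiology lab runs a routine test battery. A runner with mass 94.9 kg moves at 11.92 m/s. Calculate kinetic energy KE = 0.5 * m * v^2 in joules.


v^2 = 11.92^2 = 142.0864
KE = 0.5 * 94.9 * 142.0864
= 6742.0 J

6742.0 J


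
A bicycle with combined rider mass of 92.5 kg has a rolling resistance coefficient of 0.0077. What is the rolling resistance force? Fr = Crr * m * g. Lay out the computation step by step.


Fr = 0.0077 * 92.5 * 9.81
= 0.71225 * 9.81
= 6.987 N

6.987 N


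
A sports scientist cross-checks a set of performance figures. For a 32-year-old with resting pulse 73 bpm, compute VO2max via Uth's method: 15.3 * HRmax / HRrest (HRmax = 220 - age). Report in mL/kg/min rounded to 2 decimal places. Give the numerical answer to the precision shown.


Step 1: HRmax = 220 - 32 = 188 bpm
Step 2: Ratio = 188 / 73 = 2.5753
Step 3: VO2max = 15.3 * 2.5753 = 39.4 mL/kg/min

39.4 mL/kg/min


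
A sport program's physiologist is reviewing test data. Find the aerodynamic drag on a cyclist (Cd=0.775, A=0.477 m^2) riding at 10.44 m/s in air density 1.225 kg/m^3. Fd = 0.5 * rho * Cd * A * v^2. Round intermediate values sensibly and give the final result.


Fd = 0.5 * 1.225 * 0.775 * 0.477 * 10.44^2
= 0.5 * 1.225 * 0.775 * 0.477 * 108.9936
= 24.679 N

24.679 N


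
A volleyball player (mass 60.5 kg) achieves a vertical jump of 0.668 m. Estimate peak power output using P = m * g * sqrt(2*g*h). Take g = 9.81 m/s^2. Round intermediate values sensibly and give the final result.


2 * g * h = 2 * 9.81 * 0.668 = 13.10616
sqrt(13.10616) = 3.620243 m/s
P = 60.5 * 9.81 * 3.620243 = 2148.63 W

2148.63 W


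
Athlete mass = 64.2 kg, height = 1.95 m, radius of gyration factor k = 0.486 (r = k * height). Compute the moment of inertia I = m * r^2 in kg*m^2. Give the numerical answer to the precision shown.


r = k * height = 0.486 * 1.95 = 0.9477 m
r^2 = 0.9477^2 = 0.898135
I = 64.2 * 0.898135 = 57.66 kg*m^2

57.66 kg*m^2


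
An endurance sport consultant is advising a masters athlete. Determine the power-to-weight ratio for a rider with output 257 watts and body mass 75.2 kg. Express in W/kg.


P/W = 257 / 75.2 = 3.418 W/kg

3.418 W/kg


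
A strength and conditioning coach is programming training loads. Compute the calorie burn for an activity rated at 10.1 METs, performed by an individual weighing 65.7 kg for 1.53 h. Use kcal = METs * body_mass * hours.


Product of METs and mass = 10.1 * 65.7 = 663.57
Total kcal = 663.57 * 1.53 = 1015.26 kcal

1015.26 kcal


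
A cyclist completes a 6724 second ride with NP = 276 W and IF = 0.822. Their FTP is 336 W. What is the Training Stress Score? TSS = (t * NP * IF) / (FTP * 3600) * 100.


t * NP * IF = 6724 * 276 * 0.822 = 1525487.328
FTP * 3600 = 1209600
TSS = (1525487.328 / 1209600) * 100 = 126.12

126.12 TSS


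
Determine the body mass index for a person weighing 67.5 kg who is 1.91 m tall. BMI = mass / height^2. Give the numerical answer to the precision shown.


BMI = mass / height^2
= 67.5 / 1.91^2
= 67.5 / 3.6481
= 18.5 kg/m^2

18.5 kg/m^2


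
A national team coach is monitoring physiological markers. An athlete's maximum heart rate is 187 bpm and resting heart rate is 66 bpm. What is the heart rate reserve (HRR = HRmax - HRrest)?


HRR = HRmax - HRrest
= 187 - 66
= 121 bpm

121 bpm


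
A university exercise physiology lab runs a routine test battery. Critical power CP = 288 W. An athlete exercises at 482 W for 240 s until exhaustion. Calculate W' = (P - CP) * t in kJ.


P - CP = 482 - 288 = 194 W
W' = 194 * 240 = 46560 J
= 46560 / 1000 = 46.56 kJ

46.56 kJ


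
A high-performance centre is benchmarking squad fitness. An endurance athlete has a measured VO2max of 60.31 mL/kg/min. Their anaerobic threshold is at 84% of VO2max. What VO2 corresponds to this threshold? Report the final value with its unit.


Anaerobic threshold VO2 = VO2max * 84%
= 60.31 * 0.84
= 50.66 mL/kg/min

50.66 mL/kg/min


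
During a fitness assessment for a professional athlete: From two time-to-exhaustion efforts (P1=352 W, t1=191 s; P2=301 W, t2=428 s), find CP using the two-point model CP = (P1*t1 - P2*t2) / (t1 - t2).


Work in trial 1 = 67232 J
Work in trial 2 = 128828 J
Delta work = -61596 J
Delta time = -237 s
CP = -61596 / -237 = 259.9 W

259.9 W


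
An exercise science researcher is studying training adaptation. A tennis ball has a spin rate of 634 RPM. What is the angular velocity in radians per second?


Convert RPM to rad/s: multiply by 2*pi and divide by 60
omega = 634 * 2 * pi / 60
= 66.392 rad/s

66.392 rad/s


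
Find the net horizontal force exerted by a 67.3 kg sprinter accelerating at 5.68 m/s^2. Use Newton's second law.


Newton's second law: F = m * a
F = 67.3 * 5.68 = 382.26 N

382.26 N


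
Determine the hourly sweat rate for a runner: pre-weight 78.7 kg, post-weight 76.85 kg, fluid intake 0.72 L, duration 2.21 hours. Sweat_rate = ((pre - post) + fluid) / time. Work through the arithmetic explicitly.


Mass lost = 78.7 - 76.85 = 1.85 kg
Add fluid consumed: 1.85 + 0.72 = 2.57 L total sweat
Sweat rate = 2.57 / 2.21 = 1.163 L/h

1.163 L/h


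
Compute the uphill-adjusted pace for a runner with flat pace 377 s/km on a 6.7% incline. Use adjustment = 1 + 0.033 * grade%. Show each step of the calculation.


Adjustment factor = 1 + 0.033 * 6.7 = 1.2211
Grade-adjusted pace = 377 * 1.2211 = 460.35 s/km

460.35 s/km


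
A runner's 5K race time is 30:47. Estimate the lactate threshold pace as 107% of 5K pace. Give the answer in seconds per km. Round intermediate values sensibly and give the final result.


Total race time = 30*60 + 47 = 1847 seconds
5K pace = 1847 / 5 = 369.4 sec/km
LT pace = 369.4 * 1.07 = 395.26 sec/km

395.26 s/km


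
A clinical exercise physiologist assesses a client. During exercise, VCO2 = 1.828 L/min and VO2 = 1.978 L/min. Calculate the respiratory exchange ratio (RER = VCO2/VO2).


RER = VCO2 / VO2
= 1.828 / 1.978
= 0.9242

0.9242


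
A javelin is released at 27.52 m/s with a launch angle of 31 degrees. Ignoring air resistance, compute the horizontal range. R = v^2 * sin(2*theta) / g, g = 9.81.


Launch speed squared = 757.3504
sin(2 * 31 deg) = 0.882948
Range = 757.3504 * 0.882948 / 9.81
= 68.165 m

68.165 m


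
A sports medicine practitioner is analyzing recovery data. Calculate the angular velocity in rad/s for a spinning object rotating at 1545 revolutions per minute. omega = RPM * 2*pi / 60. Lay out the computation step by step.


omega = RPM * 2*pi / 60
= 1545 * 6.28318531 / 60
= 161.792 rad/s

161.792 rad/s


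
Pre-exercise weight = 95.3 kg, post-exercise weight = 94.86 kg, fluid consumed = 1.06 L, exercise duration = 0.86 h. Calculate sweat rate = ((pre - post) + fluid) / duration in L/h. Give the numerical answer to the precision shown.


Weight loss = 95.3 - 94.86 = 0.44 kg (approx L)
Total sweat = 0.44 + 1.06 = 1.5 L
Sweat rate = 1.5 / 0.86 = 1.744 L/h

1.744 L/h


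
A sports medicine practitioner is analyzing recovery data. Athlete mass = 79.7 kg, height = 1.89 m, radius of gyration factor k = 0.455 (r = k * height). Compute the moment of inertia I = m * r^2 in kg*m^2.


r = k * height = 0.455 * 1.89 = 0.85995 m
r^2 = 0.85995^2 = 0.739514
I = 79.7 * 0.739514 = 58.939 kg*m^2

58.939 kg*m^2


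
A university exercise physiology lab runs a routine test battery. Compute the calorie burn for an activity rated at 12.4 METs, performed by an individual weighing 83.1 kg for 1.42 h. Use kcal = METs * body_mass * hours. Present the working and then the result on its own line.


Product of METs and mass = 12.4 * 83.1 = 1030.44
Total kcal = 1030.44 * 1.42 = 1463.22 kcal

1463.22 kcal


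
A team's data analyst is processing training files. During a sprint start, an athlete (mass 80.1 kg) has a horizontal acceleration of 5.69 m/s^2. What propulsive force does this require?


Propulsive force = mass * acceleration
= 80.1 kg * 5.69 m/s^2
= 455.77 N

455.77 N


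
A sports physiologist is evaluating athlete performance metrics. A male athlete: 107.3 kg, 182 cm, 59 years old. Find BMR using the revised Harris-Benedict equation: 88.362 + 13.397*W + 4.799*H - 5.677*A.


Intercept = 88.362
Weight contribution = 13.397 * 107.3 = 1437.4981
Height contribution = 4.799 * 182 = 873.418
Age contribution = 5.677 * 59 = 334.943
BMR = 88.362 + 1437.4981 + 873.418 - 334.943
= 2064.34 kcal/day

2064.34 kcal/day


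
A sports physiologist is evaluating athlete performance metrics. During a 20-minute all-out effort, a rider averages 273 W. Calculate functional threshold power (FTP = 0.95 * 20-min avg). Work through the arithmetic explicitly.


FTP = 0.95 * 273
= 259.35 W

259.35 W


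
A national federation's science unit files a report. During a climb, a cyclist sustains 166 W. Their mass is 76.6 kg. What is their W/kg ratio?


Power-to-weight = 166 W / 76.6 kg
= 2.167 W/kg

2.167 W/kg


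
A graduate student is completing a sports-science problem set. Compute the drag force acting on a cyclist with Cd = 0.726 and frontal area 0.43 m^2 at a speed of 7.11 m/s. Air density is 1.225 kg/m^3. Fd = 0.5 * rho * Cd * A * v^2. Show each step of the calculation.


Step 1: v^2 = 50.5521
Step 2: Fd = 0.5 * 1.225 * 0.726 * 0.43 * 50.5521
= 9.666 N

9.666 N


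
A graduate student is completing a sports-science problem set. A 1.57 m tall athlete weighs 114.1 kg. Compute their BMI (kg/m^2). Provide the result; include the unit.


height^2 = 2.4649 m^2
BMI = 114.1 / 2.4649 = 46.29 kg/m^2

46.29 kg/m^2


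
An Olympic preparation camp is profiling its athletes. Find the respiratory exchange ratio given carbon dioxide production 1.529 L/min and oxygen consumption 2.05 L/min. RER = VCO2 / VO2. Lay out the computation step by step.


VCO2 = 1.529 L/min
VO2 = 2.05 L/min
RER = 1.529 / 2.05 = 0.7459

0.7459


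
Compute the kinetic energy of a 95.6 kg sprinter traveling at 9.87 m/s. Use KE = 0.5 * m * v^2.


Velocity squared = 97.4169
KE = 0.5 * 95.6 * 97.4169 = 4656.53 J

4656.53 J


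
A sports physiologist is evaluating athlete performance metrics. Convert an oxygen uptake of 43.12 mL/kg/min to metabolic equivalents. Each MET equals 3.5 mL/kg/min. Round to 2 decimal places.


One MET = 3.5 mL/kg/min
Number of METs = 43.12 / 3.5
= 12.32 METs

12.32 METs


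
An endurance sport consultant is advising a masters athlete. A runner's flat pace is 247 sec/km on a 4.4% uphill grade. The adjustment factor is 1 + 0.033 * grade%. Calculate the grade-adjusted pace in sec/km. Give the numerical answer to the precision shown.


Factor = 1 + 0.033 * 4.4 = 1.1452
Adjusted pace = 247 * 1.1452
= 282.86 sec/km

282.86 s/km


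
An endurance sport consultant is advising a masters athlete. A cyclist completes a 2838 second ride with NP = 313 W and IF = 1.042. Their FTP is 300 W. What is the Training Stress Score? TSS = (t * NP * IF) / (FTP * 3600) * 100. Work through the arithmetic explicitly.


t * NP * IF = 2838 * 313 * 1.042 = 925602.348
FTP * 3600 = 1080000
TSS = (925602.348 / 1080000) * 100 = 85.7

85.7 TSS


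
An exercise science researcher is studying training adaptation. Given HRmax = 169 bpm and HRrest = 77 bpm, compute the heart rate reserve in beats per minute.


Heart rate reserve = maximum HR minus resting HR
HRR = 169 - 77 = 92 bpm

92 bpm


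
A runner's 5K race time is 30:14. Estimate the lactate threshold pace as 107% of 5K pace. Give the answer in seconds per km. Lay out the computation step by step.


Total race time = 30*60 + 14 = 1814 seconds
5K pace = 1814 / 5 = 362.8 sec/km
LT pace = 362.8 * 1.07 = 388.2 sec/km

388.2 s/km


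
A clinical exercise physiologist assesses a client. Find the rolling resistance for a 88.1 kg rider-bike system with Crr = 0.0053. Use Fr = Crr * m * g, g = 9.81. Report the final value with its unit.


m * g = 88.1 * 9.81 = 864.261 N
Fr = 0.0053 * 864.261 = 4.581 N

4.581 N


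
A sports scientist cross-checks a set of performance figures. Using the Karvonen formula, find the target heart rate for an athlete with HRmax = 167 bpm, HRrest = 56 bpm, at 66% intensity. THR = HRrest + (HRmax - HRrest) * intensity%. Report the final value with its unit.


HRR = 167 - 56 = 111
THR = 56 + 111 * 0.66
= 56 + 73.26
= 129.26 bpm

129.26 bpm


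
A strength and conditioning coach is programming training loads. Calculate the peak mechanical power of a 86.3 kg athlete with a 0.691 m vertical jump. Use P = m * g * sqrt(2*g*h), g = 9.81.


First, sqrt(2gh) = sqrt(2 * 9.81 * 0.691)
= sqrt(13.55742) = 3.68204 m/s
Power = 86.3 * 9.81 * 3.68204 = 3117.23 W

3117.23 W


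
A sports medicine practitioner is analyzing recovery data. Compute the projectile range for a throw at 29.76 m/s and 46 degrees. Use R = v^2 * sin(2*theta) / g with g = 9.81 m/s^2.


Two times the angle = 92 degrees
sin(92) = 0.999391
R = 885.6576 * 0.999391 / 9.81 = 90.226 m

90.226 m


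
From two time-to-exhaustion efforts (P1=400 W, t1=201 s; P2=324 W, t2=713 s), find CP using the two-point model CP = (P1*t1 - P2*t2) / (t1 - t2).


Work in trial 1 = 80400 J
Work in trial 2 = 231012 J
Delta work = -150612 J
Delta time = -512 s
CP = -150612 / -512 = 294.16 W

294.16 W


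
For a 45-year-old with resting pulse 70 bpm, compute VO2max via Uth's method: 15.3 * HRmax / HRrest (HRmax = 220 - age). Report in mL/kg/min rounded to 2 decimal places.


Step 1: HRmax = 220 - 45 = 175 bpm
Step 2: Ratio = 175 / 70 = 2.5
Step 3: VO2max = 15.3 * 2.5 = 38.25 mL/kg/min

38.25 mL/kg/min


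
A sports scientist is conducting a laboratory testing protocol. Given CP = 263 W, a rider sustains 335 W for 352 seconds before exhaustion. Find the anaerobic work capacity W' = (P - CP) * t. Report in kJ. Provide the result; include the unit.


Excess power = 335 - 263 = 72 W
Work above CP = 72 * 352 = 25344 J
W' = 25.344 kJ

25.344 kJ


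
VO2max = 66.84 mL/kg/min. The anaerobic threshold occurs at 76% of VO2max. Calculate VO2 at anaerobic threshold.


AT fraction = 76 / 100 = 0.76
AT VO2 = 66.84 * 0.76
= 50.8 mL/kg/min

50.8 mL/kg/min


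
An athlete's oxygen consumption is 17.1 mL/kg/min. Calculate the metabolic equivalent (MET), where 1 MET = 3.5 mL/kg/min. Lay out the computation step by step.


MET = VO2 / 3.5
= 17.1 / 3.5
= 4.89 METs

4.89 METs


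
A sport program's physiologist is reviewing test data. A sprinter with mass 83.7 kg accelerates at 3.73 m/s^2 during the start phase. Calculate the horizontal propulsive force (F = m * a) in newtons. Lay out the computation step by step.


F = m * a
= 83.7 * 3.73
= 312.2 N

312.2 N


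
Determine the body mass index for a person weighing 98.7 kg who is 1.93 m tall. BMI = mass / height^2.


BMI = mass / height^2
= 98.7 / 1.93^2
= 98.7 / 3.7249
= 26.5 kg/m^2

26.5 kg/m^2


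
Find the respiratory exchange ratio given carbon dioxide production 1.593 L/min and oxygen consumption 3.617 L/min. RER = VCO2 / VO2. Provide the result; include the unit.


VCO2 = 1.593 L/min
VO2 = 3.617 L/min
RER = 1.593 / 3.617 = 0.4404

0.4404


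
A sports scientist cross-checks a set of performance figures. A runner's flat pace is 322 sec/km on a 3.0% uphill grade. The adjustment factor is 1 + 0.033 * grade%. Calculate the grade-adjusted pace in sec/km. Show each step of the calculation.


Factor = 1 + 0.033 * 3.0 = 1.099
Adjusted pace = 322 * 1.099
= 353.88 sec/km

353.88 s/km


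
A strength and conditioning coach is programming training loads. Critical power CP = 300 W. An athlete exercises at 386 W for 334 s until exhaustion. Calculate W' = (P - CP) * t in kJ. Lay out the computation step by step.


P - CP = 386 - 300 = 86 W
W' = 86 * 334 = 28724 J
= 28724 / 1000 = 28.724 kJ

28.724 kJ


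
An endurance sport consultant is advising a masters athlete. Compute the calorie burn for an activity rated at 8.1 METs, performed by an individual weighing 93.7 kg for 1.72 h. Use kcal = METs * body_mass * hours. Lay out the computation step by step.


Product of METs and mass = 8.1 * 93.7 = 758.97
Total kcal = 758.97 * 1.72 = 1305.43 kcal

1305.43 kcal


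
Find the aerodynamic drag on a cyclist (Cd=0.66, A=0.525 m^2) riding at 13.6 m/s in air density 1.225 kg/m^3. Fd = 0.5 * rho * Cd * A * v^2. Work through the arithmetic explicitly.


Fd = 0.5 * 1.225 * 0.66 * 0.525 * 13.6^2
= 0.5 * 1.225 * 0.66 * 0.525 * 184.96
= 39.254 N

39.254 N


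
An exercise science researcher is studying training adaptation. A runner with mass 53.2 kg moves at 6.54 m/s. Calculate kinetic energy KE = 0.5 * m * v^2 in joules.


v^2 = 6.54^2 = 42.7716
KE = 0.5 * 53.2 * 42.7716
= 1137.72 J

1137.72 J


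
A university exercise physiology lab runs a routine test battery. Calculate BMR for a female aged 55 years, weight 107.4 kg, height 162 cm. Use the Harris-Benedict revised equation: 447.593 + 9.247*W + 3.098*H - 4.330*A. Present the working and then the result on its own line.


Substituting values:
W term = 9.247 * 107.4 = 993.1278
H term = 3.098 * 162 = 501.876
A term = 4.330 * 55 = 238.15
BMR = 1704.45 kcal/day

1704.45 kcal/day


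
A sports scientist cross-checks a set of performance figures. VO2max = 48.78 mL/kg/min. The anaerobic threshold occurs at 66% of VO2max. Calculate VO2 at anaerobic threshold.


AT fraction = 66 / 100 = 0.66
AT VO2 = 48.78 * 0.66
= 32.19 mL/kg/min

32.19 mL/kg/min


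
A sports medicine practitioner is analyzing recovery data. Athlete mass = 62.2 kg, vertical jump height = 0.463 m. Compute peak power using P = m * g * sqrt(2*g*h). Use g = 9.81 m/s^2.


sqrt(2 * 9.81 * 0.463) = sqrt(9.08406) = 3.013977 m/s
P = 62.2 * 9.81 * 3.013977
= 1839.07 W

1839.07 W


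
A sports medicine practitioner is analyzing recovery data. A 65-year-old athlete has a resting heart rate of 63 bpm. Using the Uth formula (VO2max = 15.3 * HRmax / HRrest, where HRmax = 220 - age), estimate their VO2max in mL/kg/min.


HRmax = 220 - 65 = 155 bpm
Ratio = HRmax / HRrest = 155 / 63 = 2.4603
VO2max = 15.3 * 2.4603 = 37.64 mL/kg/min

37.64 mL/kg/min


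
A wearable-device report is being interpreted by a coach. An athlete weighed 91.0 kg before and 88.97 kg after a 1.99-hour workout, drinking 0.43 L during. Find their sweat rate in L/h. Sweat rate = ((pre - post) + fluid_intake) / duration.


Body mass change = 2.03 kg
Total sweat loss = 2.03 + 0.43 = 2.46 L
Rate = 2.46 / 1.99 = 1.236 L/h

1.236 L/h


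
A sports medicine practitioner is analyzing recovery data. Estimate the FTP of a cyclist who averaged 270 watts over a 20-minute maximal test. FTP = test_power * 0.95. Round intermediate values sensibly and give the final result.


FTP = 270 * 0.95 = 256.5 W

256.5 W


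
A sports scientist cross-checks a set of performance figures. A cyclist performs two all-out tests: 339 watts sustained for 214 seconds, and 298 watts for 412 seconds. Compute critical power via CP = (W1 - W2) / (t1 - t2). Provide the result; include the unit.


W1 = P1 * t1 = 339 * 214 = 72546 J
W2 = P2 * t2 = 298 * 412 = 122776 J
CP = (72546 - 122776) / (214 - 412)
= 253.69 W

253.69 W


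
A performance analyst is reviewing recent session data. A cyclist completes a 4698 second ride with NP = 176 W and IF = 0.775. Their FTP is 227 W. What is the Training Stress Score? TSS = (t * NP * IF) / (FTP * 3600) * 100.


t * NP * IF = 4698 * 176 * 0.775 = 640807.2
FTP * 3600 = 817200
TSS = (640807.2 / 817200) * 100 = 78.41

78.41 TSS


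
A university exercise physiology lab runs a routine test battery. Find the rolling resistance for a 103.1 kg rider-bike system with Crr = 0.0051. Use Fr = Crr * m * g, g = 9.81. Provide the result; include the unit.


m * g = 103.1 * 9.81 = 1011.411 N
Fr = 0.0051 * 1011.411 = 5.158 N

5.158 N


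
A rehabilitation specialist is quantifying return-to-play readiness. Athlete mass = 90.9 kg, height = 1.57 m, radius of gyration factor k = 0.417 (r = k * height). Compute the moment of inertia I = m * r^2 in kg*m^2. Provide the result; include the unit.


r = k * height = 0.417 * 1.57 = 0.65469 m
r^2 = 0.65469^2 = 0.428619
I = 90.9 * 0.428619 = 38.961 kg*m^2

38.961 kg*m^2


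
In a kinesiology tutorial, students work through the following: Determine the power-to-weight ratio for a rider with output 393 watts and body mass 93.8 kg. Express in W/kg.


P/W = 393 / 93.8 = 4.19 W/kg

4.19 W/kg


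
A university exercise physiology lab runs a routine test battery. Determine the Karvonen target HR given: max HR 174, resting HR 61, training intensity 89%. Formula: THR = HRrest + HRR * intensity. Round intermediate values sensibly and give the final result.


HRR = HRmax - HRrest = 174 - 61 = 113
THR = 61 + 113 * 0.89
= 161.57 bpm

161.57 bpm


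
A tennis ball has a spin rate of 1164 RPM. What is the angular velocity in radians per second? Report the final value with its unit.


Convert RPM to rad/s: multiply by 2*pi and divide by 60
omega = 1164 * 2 * pi / 60
= 121.894 rad/s

121.894 rad/s


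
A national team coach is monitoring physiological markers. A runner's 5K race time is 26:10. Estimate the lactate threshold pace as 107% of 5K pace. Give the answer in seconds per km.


Total race time = 26*60 + 10 = 1570 seconds
5K pace = 1570 / 5 = 314.0 sec/km
LT pace = 314.0 * 1.07 = 335.98 sec/km

335.98 s/km


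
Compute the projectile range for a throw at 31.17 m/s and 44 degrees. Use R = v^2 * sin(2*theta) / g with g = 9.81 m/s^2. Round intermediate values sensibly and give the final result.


Two times the angle = 88 degrees
sin(88) = 0.999391
R = 971.5689 * 0.999391 / 9.81 = 98.978 m

98.978 m


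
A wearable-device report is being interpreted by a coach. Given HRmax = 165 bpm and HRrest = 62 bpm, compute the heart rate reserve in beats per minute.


Heart rate reserve = maximum HR minus resting HR
HRR = 165 - 62 = 103 bpm

103 bpm


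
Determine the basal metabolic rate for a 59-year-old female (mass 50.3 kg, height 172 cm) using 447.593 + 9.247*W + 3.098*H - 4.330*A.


BMR = 447.593 + 9.247*50.3 + 3.098*172 - 4.330*59
= 1190.1 kcal/day

1190.1 kcal/day


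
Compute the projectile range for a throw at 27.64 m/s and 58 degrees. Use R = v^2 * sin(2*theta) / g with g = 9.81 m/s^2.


Two times the angle = 116 degrees
sin(116) = 0.898794
R = 763.9696 * 0.898794 / 9.81 = 69.995 m

69.995 m


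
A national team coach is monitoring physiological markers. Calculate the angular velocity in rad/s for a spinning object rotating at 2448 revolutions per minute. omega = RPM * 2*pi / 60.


omega = RPM * 2*pi / 60
= 2448 * 6.28318531 / 60
= 256.354 rad/s

256.354 rad/s


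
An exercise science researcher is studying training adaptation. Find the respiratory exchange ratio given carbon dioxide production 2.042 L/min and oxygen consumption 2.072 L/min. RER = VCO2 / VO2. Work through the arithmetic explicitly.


VCO2 = 2.042 L/min
VO2 = 2.072 L/min
RER = 2.042 / 2.072 = 0.9855

0.9855


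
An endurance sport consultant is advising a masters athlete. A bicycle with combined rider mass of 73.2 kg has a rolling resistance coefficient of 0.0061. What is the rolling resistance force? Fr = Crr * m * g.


Fr = 0.0061 * 73.2 * 9.81
= 0.44652 * 9.81
= 4.38 N

4.38 N


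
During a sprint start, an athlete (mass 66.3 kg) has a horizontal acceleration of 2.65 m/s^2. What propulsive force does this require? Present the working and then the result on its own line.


Propulsive force = mass * acceleration
= 66.3 kg * 2.65 m/s^2
= 175.7 N

175.7 N


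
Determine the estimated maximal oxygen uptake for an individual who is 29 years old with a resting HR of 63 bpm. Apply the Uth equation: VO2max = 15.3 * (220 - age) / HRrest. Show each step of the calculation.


HRmax = 220 - 29 = 191
VO2max = 15.3 * (191 / 63)
= 15.3 * 3.0317
= 46.39 mL/kg/min

46.39 mL/kg/min


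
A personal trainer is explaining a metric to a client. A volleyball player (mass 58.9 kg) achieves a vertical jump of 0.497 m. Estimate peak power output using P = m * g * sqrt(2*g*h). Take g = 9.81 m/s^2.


2 * g * h = 2 * 9.81 * 0.497 = 9.75114
sqrt(9.75114) = 3.122682 m/s
P = 58.9 * 9.81 * 3.122682 = 1804.31 W

1804.31 W


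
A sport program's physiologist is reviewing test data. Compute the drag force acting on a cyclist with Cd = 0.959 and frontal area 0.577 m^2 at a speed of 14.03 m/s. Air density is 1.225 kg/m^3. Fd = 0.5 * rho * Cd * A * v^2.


Step 1: v^2 = 196.8409
Step 2: Fd = 0.5 * 1.225 * 0.959 * 0.577 * 196.8409
= 66.714 N

66.714 N


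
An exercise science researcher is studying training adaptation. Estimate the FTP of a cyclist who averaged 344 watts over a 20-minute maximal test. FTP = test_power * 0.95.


FTP = 344 * 0.95 = 326.8 W

326.8 W


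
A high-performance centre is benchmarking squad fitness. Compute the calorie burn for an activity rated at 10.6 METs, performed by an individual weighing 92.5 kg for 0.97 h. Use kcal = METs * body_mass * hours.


Product of METs and mass = 10.6 * 92.5 = 980.5
Total kcal = 980.5 * 0.97 = 951.09 kcal

951.09 kcal


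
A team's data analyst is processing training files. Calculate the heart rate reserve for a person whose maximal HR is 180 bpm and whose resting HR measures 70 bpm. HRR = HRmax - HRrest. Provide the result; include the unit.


HRmax = 180 bpm
HRrest = 70 bpm
HRR = 180 - 70 = 110 bpm

110 bpm


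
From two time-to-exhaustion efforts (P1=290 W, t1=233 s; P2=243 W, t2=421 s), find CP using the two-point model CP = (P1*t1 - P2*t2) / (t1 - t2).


Work in trial 1 = 67570 J
Work in trial 2 = 102303 J
Delta work = -34733 J
Delta time = -188 s
CP = -34733 / -188 = 184.75 W

184.75 W


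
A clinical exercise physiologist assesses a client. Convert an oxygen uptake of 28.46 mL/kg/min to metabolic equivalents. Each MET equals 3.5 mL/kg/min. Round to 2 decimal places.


One MET = 3.5 mL/kg/min
Number of METs = 28.46 / 3.5
= 8.13 METs

8.13 METs


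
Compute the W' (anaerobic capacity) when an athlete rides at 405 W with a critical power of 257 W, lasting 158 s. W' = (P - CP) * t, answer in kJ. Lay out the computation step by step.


Above-CP power = 148 W
Duration = 158 s
W' = 148 * 158 = 23384 J
Convert: 23384 / 1000 = 23.384 kJ

23.384 kJ


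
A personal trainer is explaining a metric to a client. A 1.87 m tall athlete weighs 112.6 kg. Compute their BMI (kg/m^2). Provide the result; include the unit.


height^2 = 3.4969 m^2
BMI = 112.6 / 3.4969 = 32.2 kg/m^2

32.2 kg/m^2


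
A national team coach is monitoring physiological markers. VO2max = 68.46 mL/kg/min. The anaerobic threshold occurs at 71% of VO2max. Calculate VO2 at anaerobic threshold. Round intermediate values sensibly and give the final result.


AT fraction = 71 / 100 = 0.71
AT VO2 = 68.46 * 0.71
= 48.61 mL/kg/min

48.61 mL/kg/min


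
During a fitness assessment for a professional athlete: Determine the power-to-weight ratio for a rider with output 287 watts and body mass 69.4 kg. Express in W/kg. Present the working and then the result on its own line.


P/W = 287 / 69.4 = 4.135 W/kg

4.135 W/kg


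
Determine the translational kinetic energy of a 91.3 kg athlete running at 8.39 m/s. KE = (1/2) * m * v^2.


KE = 0.5 * m * v^2
= 0.5 * 91.3 * 8.39^2
= 0.5 * 91.3 * 70.3921
= 3213.4 J

3213.4 J


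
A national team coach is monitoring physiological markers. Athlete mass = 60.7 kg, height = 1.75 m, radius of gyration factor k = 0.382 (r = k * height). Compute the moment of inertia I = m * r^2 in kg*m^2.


r = k * height = 0.382 * 1.75 = 0.6685 m
r^2 = 0.6685^2 = 0.446892
I = 60.7 * 0.446892 = 27.126 kg*m^2

27.126 kg*m^2


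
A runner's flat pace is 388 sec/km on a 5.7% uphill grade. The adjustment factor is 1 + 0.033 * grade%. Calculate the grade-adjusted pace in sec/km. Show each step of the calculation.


Factor = 1 + 0.033 * 5.7 = 1.1881
Adjusted pace = 388 * 1.1881
= 460.98 sec/km

460.98 s/km


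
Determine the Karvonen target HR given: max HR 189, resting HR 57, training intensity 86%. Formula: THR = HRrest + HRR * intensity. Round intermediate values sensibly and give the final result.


HRR = HRmax - HRrest = 189 - 57 = 132
THR = 57 + 132 * 0.86
= 170.52 bpm

170.52 bpm


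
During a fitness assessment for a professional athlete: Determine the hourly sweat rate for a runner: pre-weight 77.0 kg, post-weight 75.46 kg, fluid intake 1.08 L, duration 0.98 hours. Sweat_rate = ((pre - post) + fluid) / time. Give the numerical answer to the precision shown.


Mass lost = 77.0 - 75.46 = 1.54 kg
Add fluid consumed: 1.54 + 1.08 = 2.62 L total sweat
Sweat rate = 2.62 / 0.98 = 2.673 L/h

2.673 L/h


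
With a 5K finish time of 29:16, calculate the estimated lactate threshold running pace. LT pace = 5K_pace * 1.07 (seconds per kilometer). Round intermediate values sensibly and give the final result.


Race duration = 1756 s for 5 km
Average pace = 1756 / 5 = 351.2 s/km
LT pace = 351.2 * 1.07
= 375.78 s/km

375.78 s/km


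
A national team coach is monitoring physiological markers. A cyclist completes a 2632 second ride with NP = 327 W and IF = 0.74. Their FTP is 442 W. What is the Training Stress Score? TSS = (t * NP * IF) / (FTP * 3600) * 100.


t * NP * IF = 2632 * 327 * 0.74 = 636891.36
FTP * 3600 = 1591200
TSS = (636891.36 / 1591200) * 100 = 40.03

40.03 TSS


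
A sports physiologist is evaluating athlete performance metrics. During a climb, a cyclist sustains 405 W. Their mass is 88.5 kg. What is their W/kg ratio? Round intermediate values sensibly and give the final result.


Power-to-weight = 405 W / 88.5 kg
= 4.576 W/kg

4.576 W/kg


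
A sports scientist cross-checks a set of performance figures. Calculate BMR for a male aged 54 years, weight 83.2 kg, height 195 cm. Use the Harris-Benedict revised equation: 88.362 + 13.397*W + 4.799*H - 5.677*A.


Substituting values:
W term = 13.397 * 83.2 = 1114.6304
H term = 4.799 * 195 = 935.805
A term = 5.677 * 54 = 306.558
BMR = 1832.24 kcal/day

1832.24 kcal/day


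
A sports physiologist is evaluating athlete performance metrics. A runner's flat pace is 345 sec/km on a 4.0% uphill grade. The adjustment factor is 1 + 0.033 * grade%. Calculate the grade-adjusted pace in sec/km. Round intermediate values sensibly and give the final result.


Factor = 1 + 0.033 * 4.0 = 1.132
Adjusted pace = 345 * 1.132
= 390.54 sec/km

390.54 s/km


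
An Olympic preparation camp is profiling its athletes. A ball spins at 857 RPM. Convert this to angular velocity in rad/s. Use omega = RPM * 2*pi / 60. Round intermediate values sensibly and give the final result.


omega = 857 * 2 * pi / 60
= 857 * 6.28318531 / 60
= 5384.69 / 60
= 89.745 rad/s

89.745 rad/s


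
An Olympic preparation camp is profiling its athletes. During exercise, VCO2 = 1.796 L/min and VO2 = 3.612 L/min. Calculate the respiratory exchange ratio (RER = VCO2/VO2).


RER = VCO2 / VO2
= 1.796 / 3.612
= 0.4972

0.4972


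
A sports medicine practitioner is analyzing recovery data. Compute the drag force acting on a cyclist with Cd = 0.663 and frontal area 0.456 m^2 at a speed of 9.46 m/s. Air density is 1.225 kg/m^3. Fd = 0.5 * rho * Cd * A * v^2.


Step 1: v^2 = 89.4916
Step 2: Fd = 0.5 * 1.225 * 0.663 * 0.456 * 89.4916
= 16.572 N

16.572 N
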